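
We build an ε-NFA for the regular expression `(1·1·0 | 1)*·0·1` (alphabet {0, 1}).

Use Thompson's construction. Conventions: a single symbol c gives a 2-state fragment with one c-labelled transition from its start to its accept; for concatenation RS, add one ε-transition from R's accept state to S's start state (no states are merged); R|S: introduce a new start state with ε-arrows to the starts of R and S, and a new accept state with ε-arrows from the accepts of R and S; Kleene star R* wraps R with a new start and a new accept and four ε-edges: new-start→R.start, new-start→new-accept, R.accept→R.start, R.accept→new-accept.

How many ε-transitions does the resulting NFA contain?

12

Recursing over subexpressions:
Each of the 6 symbol leaves contributes 0 ε-transitions.
  1·1·0 → 2 ε-transitions
  1·1·0 | 1 → 6 ε-transitions
  (1·1·0 | 1)* → 10 ε-transitions
  (1·1·0 | 1)*·0·1 → 12 ε-transitions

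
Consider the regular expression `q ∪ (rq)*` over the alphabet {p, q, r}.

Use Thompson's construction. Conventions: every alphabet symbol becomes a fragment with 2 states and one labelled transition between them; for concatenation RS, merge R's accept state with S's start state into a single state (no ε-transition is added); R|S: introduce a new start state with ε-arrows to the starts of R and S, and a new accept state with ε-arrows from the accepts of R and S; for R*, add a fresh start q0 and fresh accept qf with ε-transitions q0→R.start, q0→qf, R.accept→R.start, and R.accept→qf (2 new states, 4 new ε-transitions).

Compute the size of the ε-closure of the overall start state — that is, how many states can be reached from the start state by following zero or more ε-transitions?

6

Work bottom-up. For each fragment F, track |ε-closure(F.start)| and whether F's accept lies in that closure (i.e. whether F accepts ε). A single-symbol fragment has closure size 1 and does not accept ε.
  rq → same as the first factor's closure: |ε-closure| = 1
  (rq)* → |ε-closure| = 1 (new start) + 1 (body) + 1 (new accept) = 3
  q ∪ (rq)* → |ε-closure| = 1 (new start) + (1 + 3) + 1 (new accept, since some branch ε-reaches its own accept) = 6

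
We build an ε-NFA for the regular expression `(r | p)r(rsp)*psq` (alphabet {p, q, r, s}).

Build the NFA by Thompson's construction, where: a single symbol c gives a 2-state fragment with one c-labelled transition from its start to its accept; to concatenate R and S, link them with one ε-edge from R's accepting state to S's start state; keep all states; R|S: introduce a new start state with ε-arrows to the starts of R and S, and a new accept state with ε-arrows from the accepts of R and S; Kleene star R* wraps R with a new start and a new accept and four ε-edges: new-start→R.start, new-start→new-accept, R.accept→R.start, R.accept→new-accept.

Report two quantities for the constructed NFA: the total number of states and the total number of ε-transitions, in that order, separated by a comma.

22, 15

Per subexpression:
Each of the 9 symbol leaves contributes 2 states and 0 ε-transitions.
  r | p : 6 states, 4 ε-transitions
  rsp : 6 states, 2 ε-transitions
  (rsp)* : 8 states, 6 ε-transitions
  (r | p)r(rsp)*psq : 22 states, 15 ε-transitions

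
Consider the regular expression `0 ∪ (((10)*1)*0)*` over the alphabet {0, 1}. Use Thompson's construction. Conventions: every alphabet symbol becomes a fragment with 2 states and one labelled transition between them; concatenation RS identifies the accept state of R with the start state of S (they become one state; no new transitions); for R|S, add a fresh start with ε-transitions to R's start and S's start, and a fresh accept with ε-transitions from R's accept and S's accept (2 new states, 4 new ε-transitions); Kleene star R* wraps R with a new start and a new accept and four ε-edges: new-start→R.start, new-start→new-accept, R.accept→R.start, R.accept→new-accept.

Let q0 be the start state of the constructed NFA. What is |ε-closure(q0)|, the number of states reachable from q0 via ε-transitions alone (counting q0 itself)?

Let C(F) = |ε-closure(F.start)| within fragment F, and note whether F accepts ε. Symbol fragments have C = 1 and do not accept ε. Then:
  10 → same as the first factor's closure: |ε-closure| = 1
  (10)* → new start has ε-edges to the inner start and to the new accept, so |ε-closure| = 2 + 1 = 3
  (10)*1 → the left operand accepts ε, so the closure extends into the next operand (the shared merged state is already counted); |ε-closure| = 3 + (1−1) = 3
  ((10)*1)* → the star's fresh start ε-reaches both the body's start and the fresh accept: |ε-closure| = 2 + 3 = 5
  ((10)*1)*0 → the left operand accepts ε, so the closure extends into the next operand (the shared merged state is already counted); |ε-closure| = 5 + (1−1) = 5
  (((10)*1)*0)* → new start has ε-edges to the inner start and to the new accept, so |ε-closure| = 2 + 5 = 7
  0 ∪ (((10)*1)*0)* → |ε-closure| = 1 (new start) + (1 + 7) + 1 (new accept, since some branch ε-reaches its own accept) = 10

10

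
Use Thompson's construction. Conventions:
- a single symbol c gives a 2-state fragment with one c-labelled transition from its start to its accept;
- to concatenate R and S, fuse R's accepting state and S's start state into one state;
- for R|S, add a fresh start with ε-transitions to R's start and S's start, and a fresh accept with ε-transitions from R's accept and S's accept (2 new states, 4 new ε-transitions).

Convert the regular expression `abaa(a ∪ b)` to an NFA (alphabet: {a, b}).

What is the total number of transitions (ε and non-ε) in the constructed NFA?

Per subexpression:
Each of the 6 symbol leaves contributes 1 transition (1 symbol, 0 ε).
  a ∪ b = 6 transitions (2 symbol, 4 ε)
  abaa(a ∪ b) = 10 transitions (6 symbol, 4 ε)

10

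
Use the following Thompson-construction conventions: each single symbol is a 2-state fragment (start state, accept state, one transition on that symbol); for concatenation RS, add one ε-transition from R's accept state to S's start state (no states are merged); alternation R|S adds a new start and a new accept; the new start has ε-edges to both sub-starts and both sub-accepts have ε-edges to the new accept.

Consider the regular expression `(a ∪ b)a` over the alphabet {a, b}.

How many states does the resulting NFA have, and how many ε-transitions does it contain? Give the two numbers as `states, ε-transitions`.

Recursing over subexpressions:
Each of the 3 symbol leaves contributes 2 states and 0 ε-transitions.
  a ∪ b : 6 states, 4 ε-transitions
  (a ∪ b)a : 8 states, 5 ε-transitions

8, 5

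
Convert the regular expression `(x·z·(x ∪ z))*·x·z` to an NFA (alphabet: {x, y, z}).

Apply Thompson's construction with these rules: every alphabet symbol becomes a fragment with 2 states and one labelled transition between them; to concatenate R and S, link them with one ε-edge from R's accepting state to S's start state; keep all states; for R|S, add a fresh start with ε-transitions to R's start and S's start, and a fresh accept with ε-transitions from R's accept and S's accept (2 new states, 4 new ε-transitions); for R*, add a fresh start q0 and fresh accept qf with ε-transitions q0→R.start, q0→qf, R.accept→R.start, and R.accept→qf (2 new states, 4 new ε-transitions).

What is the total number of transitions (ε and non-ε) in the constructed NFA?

Building bottom-up:
Each of the 6 symbol leaves contributes 1 transition (1 symbol, 0 ε).
  x ∪ z = 6 transitions (2 symbol, 4 ε)
  x·z·(x ∪ z) = 10 transitions (4 symbol, 6 ε)
  (x·z·(x ∪ z))* = 14 transitions (4 symbol, 10 ε)
  (x·z·(x ∪ z))*·x·z = 18 transitions (6 symbol, 12 ε)

18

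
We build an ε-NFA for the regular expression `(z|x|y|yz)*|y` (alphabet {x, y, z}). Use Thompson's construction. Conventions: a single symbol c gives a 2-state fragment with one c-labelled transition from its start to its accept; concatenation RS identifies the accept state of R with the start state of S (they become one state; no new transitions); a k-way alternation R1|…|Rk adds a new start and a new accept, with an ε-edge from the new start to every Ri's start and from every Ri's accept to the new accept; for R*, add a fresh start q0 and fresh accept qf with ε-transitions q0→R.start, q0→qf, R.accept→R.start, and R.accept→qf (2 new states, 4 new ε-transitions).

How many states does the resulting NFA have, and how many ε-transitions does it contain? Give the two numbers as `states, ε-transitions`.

By structural recursion:
Each of the 6 symbol leaves contributes 2 states and 0 ε-transitions.
  yz — 3 states, 0 ε-transitions
  z|x|y|yz — 11 states, 8 ε-transitions
  (z|x|y|yz)* — 13 states, 12 ε-transitions
  (z|x|y|yz)*|y — 17 states, 16 ε-transitions

17, 16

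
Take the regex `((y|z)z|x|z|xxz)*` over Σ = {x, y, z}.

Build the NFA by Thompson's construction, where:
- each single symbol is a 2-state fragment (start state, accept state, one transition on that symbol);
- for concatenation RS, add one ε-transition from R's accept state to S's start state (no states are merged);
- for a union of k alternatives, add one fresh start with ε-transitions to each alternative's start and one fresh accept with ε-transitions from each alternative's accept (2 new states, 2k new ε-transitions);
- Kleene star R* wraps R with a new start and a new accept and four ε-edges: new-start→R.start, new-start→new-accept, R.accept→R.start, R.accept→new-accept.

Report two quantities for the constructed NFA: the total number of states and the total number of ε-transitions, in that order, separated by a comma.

By structural recursion:
Each of the 8 symbol leaves contributes 2 states and 0 ε-transitions.
  y|z → 6 states, 4 ε-transitions
  (y|z)z → 8 states, 5 ε-transitions
  xxz → 6 states, 2 ε-transitions
  (y|z)z|x|z|xxz → 20 states, 15 ε-transitions
  ((y|z)z|x|z|xxz)* → 22 states, 19 ε-transitions

22, 19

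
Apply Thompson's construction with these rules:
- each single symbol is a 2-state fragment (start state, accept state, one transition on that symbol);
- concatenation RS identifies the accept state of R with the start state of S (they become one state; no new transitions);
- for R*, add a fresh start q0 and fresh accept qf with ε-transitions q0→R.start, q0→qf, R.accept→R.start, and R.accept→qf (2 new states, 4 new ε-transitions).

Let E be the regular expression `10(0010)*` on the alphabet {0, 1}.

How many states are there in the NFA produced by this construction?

9

Recursing over subexpressions:
Each of the 6 symbol leaves contributes a 2-state fragment.
  0010 — 5 states
  (0010)* — 7 states
  10(0010)* — 9 states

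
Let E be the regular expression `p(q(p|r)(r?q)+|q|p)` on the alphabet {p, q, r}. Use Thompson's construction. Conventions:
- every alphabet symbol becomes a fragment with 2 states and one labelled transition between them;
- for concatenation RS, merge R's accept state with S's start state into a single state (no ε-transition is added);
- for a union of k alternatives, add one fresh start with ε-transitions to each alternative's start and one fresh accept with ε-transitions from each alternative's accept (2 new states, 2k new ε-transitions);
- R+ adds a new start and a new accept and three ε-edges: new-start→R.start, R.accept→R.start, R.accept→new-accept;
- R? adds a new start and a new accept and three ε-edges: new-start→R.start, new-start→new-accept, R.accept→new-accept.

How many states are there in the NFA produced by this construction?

Bottom-up over the parse tree:
Each of the 8 symbol leaves contributes a 2-state fragment.
  p|r = 6 states
  r? = 4 states
  r?q = 5 states
  (r?q)+ = 7 states
  q(p|r)(r?q)+ = 13 states
  q(p|r)(r?q)+|q|p = 19 states
  p(q(p|r)(r?q)+|q|p) = 20 states

20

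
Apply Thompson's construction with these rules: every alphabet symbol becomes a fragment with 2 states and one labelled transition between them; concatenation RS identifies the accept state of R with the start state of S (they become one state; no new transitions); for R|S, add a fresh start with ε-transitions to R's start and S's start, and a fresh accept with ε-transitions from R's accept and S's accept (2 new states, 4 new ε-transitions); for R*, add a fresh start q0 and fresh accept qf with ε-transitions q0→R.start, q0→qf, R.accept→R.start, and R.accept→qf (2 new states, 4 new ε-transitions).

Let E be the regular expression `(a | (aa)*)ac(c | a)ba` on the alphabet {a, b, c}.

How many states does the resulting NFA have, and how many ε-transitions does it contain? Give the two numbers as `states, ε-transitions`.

18, 12

Recursing over subexpressions:
Each of the 9 symbol leaves contributes 2 states and 0 ε-transitions.
  aa = 3 states, 0 ε-transitions
  (aa)* = 5 states, 4 ε-transitions
  a | (aa)* = 9 states, 8 ε-transitions
  c | a = 6 states, 4 ε-transitions
  (a | (aa)*)ac(c | a)ba = 18 states, 12 ε-transitions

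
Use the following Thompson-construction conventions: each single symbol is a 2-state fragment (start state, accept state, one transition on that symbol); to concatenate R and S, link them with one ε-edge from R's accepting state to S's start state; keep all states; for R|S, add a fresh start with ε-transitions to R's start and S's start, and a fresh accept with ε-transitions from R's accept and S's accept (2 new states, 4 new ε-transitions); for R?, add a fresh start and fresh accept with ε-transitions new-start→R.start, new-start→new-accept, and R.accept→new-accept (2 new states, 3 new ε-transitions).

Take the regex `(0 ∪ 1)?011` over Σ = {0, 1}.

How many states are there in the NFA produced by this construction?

Per subexpression:
Each of the 5 symbol leaves contributes a 2-state fragment.
  0 ∪ 1 — 6 states
  (0 ∪ 1)? — 8 states
  (0 ∪ 1)?011 — 14 states

14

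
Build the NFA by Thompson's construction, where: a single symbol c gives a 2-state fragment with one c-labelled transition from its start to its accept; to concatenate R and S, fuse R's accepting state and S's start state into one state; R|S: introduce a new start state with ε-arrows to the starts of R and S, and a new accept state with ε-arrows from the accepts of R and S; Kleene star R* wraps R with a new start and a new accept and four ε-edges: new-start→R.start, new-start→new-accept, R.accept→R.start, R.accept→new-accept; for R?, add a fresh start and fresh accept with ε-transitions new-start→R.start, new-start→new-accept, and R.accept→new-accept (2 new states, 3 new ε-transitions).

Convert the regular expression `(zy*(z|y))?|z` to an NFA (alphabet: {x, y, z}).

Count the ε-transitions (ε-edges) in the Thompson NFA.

15

By structural recursion:
Each of the 5 symbol leaves contributes 0 ε-transitions.
  y* — 4 ε-transitions
  z|y — 4 ε-transitions
  zy*(z|y) — 8 ε-transitions
  (zy*(z|y))? — 11 ε-transitions
  (zy*(z|y))?|z — 15 ε-transitions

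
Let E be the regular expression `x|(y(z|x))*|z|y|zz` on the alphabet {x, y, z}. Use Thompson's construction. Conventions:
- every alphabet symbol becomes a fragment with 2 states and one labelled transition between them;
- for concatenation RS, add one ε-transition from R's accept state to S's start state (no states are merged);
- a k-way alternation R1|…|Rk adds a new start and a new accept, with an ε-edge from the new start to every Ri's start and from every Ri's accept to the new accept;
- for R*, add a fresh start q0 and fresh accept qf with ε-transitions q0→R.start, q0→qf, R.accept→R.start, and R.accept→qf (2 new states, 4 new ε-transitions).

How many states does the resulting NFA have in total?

22

Building bottom-up:
Each of the 8 symbol leaves contributes a 2-state fragment.
  z|x = 6 states
  y(z|x) = 8 states
  (y(z|x))* = 10 states
  zz = 4 states
  x|(y(z|x))*|z|y|zz = 22 states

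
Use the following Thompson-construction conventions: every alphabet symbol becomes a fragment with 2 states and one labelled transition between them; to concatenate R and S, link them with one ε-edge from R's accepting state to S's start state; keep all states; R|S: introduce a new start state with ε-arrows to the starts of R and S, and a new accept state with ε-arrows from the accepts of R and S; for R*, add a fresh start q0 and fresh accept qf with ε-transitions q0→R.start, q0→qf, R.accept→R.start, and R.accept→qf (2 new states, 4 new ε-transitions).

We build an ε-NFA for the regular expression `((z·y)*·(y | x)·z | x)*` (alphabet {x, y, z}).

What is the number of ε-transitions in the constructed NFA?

19

Bottom-up over the parse tree:
Each of the 6 symbol leaves contributes 0 ε-transitions.
  z·y — 1 ε-transition
  (z·y)* — 5 ε-transitions
  y | x — 4 ε-transitions
  (z·y)*·(y | x)·z — 11 ε-transitions
  (z·y)*·(y | x)·z | x — 15 ε-transitions
  ((z·y)*·(y | x)·z | x)* — 19 ε-transitions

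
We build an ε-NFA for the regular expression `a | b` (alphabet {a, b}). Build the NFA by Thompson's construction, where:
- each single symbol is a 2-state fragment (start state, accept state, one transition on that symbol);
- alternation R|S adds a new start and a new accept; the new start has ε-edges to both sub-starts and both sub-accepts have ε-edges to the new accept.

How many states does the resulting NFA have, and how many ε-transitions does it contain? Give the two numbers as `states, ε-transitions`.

Bottom-up over the parse tree:
Each of the 2 symbol leaves contributes 2 states and 0 ε-transitions.
  a | b → 6 states, 4 ε-transitions

6, 4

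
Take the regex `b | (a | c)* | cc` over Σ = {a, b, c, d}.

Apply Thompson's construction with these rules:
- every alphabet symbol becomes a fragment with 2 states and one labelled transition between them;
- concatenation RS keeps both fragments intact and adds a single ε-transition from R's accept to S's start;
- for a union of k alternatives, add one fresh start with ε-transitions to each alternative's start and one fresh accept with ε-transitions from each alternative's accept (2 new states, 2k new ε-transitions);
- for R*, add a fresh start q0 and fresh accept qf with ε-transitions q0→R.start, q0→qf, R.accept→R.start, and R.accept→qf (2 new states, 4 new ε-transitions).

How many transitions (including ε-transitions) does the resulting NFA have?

20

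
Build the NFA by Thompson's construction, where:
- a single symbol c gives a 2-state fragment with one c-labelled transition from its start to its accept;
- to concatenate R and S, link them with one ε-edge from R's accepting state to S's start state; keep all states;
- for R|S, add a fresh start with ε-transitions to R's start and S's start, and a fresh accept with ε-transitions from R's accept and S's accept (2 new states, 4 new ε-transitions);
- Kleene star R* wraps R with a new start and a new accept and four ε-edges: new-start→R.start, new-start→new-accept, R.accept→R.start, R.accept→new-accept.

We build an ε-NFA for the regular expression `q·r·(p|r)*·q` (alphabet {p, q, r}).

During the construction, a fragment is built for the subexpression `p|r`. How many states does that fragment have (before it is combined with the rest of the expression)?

6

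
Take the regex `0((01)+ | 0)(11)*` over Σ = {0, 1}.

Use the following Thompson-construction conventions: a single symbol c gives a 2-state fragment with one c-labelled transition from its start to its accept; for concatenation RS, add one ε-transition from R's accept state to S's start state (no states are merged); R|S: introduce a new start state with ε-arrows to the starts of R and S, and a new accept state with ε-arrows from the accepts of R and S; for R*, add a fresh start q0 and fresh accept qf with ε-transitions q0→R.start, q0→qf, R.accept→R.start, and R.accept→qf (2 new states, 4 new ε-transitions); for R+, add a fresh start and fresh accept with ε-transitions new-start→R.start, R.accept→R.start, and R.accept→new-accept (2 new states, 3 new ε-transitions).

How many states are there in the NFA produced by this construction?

18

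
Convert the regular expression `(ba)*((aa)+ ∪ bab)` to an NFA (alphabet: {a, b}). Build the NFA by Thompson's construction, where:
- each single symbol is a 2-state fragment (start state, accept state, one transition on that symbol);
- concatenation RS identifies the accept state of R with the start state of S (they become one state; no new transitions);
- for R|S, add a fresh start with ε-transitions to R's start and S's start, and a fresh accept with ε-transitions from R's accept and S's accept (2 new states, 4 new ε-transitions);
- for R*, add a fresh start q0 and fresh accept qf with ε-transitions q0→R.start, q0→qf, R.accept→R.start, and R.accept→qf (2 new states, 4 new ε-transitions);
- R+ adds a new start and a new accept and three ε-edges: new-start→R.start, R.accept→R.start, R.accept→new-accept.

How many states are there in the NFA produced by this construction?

15

Per subexpression:
Each of the 7 symbol leaves contributes a 2-state fragment.
  ba = 3 states
  (ba)* = 5 states
  aa = 3 states
  (aa)+ = 5 states
  bab = 4 states
  (aa)+ ∪ bab = 11 states
  (ba)*((aa)+ ∪ bab) = 15 states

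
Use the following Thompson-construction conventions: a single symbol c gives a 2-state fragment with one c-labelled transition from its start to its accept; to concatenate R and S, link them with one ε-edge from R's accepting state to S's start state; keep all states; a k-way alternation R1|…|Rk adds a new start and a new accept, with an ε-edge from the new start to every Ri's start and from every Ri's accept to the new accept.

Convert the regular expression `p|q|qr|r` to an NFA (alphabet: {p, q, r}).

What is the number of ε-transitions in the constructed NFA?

By structural recursion:
Each of the 5 symbol leaves contributes 0 ε-transitions.
  qr = 1 ε-transition
  p|q|qr|r = 9 ε-transitions

9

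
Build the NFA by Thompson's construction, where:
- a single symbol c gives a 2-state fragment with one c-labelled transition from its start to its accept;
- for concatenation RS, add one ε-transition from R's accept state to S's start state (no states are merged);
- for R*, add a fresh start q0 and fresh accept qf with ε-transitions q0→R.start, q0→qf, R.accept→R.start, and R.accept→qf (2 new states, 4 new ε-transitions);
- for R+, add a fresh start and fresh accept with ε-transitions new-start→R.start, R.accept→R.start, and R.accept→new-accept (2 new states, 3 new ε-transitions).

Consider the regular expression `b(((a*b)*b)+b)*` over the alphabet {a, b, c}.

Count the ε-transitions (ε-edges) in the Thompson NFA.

Bottom-up over the parse tree:
Each of the 5 symbol leaves contributes 0 ε-transitions.
  a* = 4 ε-transitions
  a*b = 5 ε-transitions
  (a*b)* = 9 ε-transitions
  (a*b)*b = 10 ε-transitions
  ((a*b)*b)+ = 13 ε-transitions
  ((a*b)*b)+b = 14 ε-transitions
  (((a*b)*b)+b)* = 18 ε-transitions
  b(((a*b)*b)+b)* = 19 ε-transitions

19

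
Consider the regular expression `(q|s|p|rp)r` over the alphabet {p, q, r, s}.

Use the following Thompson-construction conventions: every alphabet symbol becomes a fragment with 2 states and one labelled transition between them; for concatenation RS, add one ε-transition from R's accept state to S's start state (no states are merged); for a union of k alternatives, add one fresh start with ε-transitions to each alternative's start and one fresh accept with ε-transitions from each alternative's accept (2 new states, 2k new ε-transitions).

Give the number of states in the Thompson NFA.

Bottom-up over the parse tree:
Each of the 6 symbol leaves contributes a 2-state fragment.
  rp — 4 states
  q|s|p|rp — 12 states
  (q|s|p|rp)r — 14 states

14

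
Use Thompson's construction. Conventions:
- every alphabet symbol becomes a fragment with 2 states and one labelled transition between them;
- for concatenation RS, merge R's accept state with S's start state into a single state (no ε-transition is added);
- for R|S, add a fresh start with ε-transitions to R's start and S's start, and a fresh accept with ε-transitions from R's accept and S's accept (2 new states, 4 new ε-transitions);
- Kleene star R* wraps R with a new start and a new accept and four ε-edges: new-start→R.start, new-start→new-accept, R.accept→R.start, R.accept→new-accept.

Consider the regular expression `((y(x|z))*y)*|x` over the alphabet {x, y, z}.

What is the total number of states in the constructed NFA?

16

Recursing over subexpressions:
Each of the 5 symbol leaves contributes a 2-state fragment.
  x|z → 6 states
  y(x|z) → 7 states
  (y(x|z))* → 9 states
  (y(x|z))*y → 10 states
  ((y(x|z))*y)* → 12 states
  ((y(x|z))*y)*|x → 16 states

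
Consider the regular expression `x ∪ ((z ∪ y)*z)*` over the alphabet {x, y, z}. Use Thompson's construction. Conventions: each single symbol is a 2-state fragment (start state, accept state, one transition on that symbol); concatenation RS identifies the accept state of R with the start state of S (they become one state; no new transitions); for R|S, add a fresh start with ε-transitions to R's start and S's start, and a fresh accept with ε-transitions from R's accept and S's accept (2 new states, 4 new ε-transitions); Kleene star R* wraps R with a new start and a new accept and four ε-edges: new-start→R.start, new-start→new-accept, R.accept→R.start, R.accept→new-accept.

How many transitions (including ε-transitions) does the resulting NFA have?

Bottom-up over the parse tree:
Each of the 4 symbol leaves contributes 1 transition (1 symbol, 0 ε).
  z ∪ y → 6 transitions (2 symbol, 4 ε)
  (z ∪ y)* → 10 transitions (2 symbol, 8 ε)
  (z ∪ y)*z → 11 transitions (3 symbol, 8 ε)
  ((z ∪ y)*z)* → 15 transitions (3 symbol, 12 ε)
  x ∪ ((z ∪ y)*z)* → 20 transitions (4 symbol, 16 ε)

20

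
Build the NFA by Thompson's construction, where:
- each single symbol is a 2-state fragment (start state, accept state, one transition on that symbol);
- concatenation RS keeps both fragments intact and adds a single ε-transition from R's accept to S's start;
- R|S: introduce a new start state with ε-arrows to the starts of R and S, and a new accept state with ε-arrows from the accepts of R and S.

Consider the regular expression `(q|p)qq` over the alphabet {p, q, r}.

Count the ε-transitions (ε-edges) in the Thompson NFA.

6

Bottom-up over the parse tree:
Each of the 4 symbol leaves contributes 0 ε-transitions.
  q|p = 4 ε-transitions
  (q|p)qq = 6 ε-transitions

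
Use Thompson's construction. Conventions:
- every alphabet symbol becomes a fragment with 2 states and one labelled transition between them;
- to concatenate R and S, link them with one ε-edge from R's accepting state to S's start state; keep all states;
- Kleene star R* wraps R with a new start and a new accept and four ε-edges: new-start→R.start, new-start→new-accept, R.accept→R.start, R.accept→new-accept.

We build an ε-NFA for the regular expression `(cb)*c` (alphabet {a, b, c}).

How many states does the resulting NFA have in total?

8

Recursing over subexpressions:
Each of the 3 symbol leaves contributes a 2-state fragment.
  cb = 4 states
  (cb)* = 6 states
  (cb)*c = 8 states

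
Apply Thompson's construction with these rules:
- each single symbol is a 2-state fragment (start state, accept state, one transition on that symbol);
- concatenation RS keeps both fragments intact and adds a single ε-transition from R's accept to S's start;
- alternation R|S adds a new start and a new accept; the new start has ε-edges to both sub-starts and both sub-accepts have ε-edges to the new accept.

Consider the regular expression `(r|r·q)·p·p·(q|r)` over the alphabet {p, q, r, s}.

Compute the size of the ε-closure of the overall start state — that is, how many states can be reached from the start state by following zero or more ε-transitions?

Let C(F) = |ε-closure(F.start)| within fragment F, and note whether F accepts ε. Symbol fragments have C = 1 and do not accept ε. Then:
  r·q — |closure| equals the left operand's closure size = 1 (its accept is not ε-reachable, so the closure stops there)
  r|r·q — new start ε-reaches every alternative's start; none of them accept ε, so the new accept is not reached: |closure| = 1 + 1 + 1 = 3
  q|r — |closure| = 1 + 1 + 1 = 3 (the new accept is not ε-reachable since no branch accepts ε)
  (r|r·q)·p·p·(q|r) — |closure| equals the left operand's closure size = 3 (its accept is not ε-reachable, so the closure stops there)

3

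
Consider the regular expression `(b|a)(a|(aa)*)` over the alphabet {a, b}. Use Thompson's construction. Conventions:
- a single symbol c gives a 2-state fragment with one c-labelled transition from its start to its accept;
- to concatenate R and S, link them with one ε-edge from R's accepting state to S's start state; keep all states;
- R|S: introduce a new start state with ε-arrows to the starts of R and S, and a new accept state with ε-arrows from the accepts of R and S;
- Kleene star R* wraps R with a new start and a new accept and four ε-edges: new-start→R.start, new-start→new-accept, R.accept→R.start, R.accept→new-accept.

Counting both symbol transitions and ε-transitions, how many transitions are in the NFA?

19

Building bottom-up:
Each of the 5 symbol leaves contributes 1 transition (1 symbol, 0 ε).
  b|a = 6 transitions (2 symbol, 4 ε)
  aa = 3 transitions (2 symbol, 1 ε)
  (aa)* = 7 transitions (2 symbol, 5 ε)
  a|(aa)* = 12 transitions (3 symbol, 9 ε)
  (b|a)(a|(aa)*) = 19 transitions (5 symbol, 14 ε)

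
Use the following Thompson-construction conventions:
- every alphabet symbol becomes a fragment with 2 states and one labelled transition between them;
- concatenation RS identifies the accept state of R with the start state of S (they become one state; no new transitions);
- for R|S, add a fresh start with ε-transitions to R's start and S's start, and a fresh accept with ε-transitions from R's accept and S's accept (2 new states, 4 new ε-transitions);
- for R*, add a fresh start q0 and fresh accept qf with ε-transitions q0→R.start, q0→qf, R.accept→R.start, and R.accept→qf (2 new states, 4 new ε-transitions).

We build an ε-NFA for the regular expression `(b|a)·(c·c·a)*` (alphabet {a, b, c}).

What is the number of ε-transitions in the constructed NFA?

Per subexpression:
Each of the 5 symbol leaves contributes 0 ε-transitions.
  b|a : 4 ε-transitions
  c·c·a : 0 ε-transitions
  (c·c·a)* : 4 ε-transitions
  (b|a)·(c·c·a)* : 8 ε-transitions

8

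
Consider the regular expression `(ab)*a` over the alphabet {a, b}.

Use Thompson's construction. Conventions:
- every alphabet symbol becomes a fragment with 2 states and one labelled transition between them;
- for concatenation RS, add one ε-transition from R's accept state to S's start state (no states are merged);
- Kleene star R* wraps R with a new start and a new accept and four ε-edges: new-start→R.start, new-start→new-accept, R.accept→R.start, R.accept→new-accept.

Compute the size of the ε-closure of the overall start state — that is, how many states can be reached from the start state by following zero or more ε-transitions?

4

Work bottom-up. For each fragment F, track |ε-closure(F.start)| and whether F's accept lies in that closure (i.e. whether F accepts ε). A single-symbol fragment has closure size 1 and does not accept ε.
  ab : same as the first factor's closure: |closure| = 1
  (ab)* : new start has ε-edges to the inner start and to the new accept, so |closure| = 2 + 1 = 3
  (ab)*a : |closure| = 3 + 1 = 4 (closure spills across the concat boundary because the left factor accepts ε)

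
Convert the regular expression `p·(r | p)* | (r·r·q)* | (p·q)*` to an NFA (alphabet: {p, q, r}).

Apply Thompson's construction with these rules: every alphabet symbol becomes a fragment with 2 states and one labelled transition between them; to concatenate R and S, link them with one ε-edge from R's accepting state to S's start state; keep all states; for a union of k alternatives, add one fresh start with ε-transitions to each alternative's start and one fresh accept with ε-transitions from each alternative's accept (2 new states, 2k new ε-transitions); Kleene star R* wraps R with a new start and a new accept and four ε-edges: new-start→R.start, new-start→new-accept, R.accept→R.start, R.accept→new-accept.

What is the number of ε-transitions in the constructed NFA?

Building bottom-up:
Each of the 8 symbol leaves contributes 0 ε-transitions.
  r | p : 4 ε-transitions
  (r | p)* : 8 ε-transitions
  p·(r | p)* : 9 ε-transitions
  r·r·q : 2 ε-transitions
  (r·r·q)* : 6 ε-transitions
  p·q : 1 ε-transition
  (p·q)* : 5 ε-transitions
  p·(r | p)* | (r·r·q)* | (p·q)* : 26 ε-transitions

26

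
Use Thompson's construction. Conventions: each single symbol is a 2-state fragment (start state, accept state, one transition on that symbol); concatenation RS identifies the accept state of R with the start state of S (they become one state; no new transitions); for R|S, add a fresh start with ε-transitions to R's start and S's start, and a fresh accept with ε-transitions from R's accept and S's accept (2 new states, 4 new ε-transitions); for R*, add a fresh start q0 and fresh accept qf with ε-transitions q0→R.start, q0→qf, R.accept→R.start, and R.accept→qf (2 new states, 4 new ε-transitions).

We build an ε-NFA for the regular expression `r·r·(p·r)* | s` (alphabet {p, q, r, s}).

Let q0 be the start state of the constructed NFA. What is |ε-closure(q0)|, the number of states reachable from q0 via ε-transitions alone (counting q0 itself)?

3

Compute the ε-closure size of each fragment's start state recursively; a symbol fragment's start has no outgoing ε-edge, so its closure is just itself (size 1).
  p·r → |closure| equals the left operand's closure size = 1 (its accept is not ε-reachable, so the closure stops there)
  (p·r)* → the star's fresh start ε-reaches both the body's start and the fresh accept: |closure| = 2 + 1 = 3
  r·r·(p·r)* → |closure| equals the left operand's closure size = 1 (its accept is not ε-reachable, so the closure stops there)
  r·r·(p·r)* | s → new start ε-reaches every alternative's start; none of them accept ε, so the new accept is not reached: |closure| = 1 + 1 + 1 = 3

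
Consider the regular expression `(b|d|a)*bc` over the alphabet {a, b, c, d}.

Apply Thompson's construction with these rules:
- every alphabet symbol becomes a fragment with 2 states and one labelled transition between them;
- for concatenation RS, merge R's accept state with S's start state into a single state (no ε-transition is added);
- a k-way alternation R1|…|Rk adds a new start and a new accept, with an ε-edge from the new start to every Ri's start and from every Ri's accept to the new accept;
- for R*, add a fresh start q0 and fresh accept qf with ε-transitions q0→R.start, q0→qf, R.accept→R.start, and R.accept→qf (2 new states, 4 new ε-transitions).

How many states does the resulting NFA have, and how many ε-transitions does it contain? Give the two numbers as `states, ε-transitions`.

Building bottom-up:
Each of the 5 symbol leaves contributes 2 states and 0 ε-transitions.
  b|d|a → 8 states, 6 ε-transitions
  (b|d|a)* → 10 states, 10 ε-transitions
  (b|d|a)*bc → 12 states, 10 ε-transitions

12, 10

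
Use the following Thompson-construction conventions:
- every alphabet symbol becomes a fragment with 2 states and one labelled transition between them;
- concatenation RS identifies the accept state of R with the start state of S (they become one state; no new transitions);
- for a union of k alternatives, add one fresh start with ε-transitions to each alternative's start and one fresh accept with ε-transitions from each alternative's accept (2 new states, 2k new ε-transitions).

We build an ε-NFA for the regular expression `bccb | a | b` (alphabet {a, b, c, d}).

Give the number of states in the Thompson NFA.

Bottom-up over the parse tree:
Each of the 6 symbol leaves contributes a 2-state fragment.
  bccb → 5 states
  bccb | a | b → 11 states

11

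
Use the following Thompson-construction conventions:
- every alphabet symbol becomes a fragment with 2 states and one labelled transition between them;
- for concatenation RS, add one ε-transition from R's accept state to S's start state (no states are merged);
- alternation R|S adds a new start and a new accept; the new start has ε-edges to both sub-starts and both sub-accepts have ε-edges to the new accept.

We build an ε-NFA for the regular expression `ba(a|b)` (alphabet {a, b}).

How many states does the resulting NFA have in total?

By structural recursion:
Each of the 4 symbol leaves contributes a 2-state fragment.
  a|b = 6 states
  ba(a|b) = 10 states

10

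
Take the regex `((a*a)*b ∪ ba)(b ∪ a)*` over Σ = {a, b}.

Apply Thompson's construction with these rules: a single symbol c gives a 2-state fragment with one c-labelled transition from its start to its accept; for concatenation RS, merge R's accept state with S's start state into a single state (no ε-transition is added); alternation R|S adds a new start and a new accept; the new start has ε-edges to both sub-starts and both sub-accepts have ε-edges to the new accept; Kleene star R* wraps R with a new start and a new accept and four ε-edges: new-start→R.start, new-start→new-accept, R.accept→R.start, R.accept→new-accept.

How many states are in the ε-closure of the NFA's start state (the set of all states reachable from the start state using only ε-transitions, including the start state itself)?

7

Compute the ε-closure size of each fragment's start state recursively; a symbol fragment's start has no outgoing ε-edge, so its closure is just itself (size 1).
  a* → C = 1 (new start) + 1 (body) + 1 (new accept) = 3
  a*a → the left operand accepts ε, so the closure extends into the next operand (the shared merged state is already counted); C = 3 + (1−1) = 3
  (a*a)* → C = 1 (new start) + 3 (body) + 1 (new accept) = 5
  (a*a)*b → C = 5 + (1−1) = 5 (closure spills across the concat boundary because the left factor accepts ε)
  ba → same as the first factor's closure: C = 1
  (a*a)*b ∪ ba → new start ε-reaches every alternative's start; none of them accept ε, so the new accept is not reached: C = 1 + 5 + 1 = 7
  b ∪ a → C = 1 + 1 + 1 = 3 (the new accept is not ε-reachable since no branch accepts ε)
  (b ∪ a)* → the star's fresh start ε-reaches both the body's start and the fresh accept: C = 2 + 3 = 5
  ((a*a)*b ∪ ba)(b ∪ a)* → same as the first factor's closure: C = 7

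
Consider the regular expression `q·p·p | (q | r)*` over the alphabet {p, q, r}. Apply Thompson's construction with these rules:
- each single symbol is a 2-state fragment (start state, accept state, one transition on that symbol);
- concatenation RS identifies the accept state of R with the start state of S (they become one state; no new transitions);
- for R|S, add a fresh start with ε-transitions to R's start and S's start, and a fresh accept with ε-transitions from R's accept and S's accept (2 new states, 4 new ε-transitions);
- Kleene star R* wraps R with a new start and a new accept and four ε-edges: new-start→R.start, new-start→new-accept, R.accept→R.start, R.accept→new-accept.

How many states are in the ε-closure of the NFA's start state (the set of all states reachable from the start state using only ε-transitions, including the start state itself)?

Work bottom-up. For each fragment F, track |ε-closure(F.start)| and whether F's accept lies in that closure (i.e. whether F accepts ε). A single-symbol fragment has closure size 1 and does not accept ε.
  q·p·p → C equals the left operand's closure size = 1 (its accept is not ε-reachable, so the closure stops there)
  q | r → C = 1 + 1 + 1 = 3 (the new accept is not ε-reachable since no branch accepts ε)
  (q | r)* → the star's fresh start ε-reaches both the body's start and the fresh accept: C = 2 + 3 = 5
  q·p·p | (q | r)* → new start ε-reaches every alternative's start; at least one alternative accepts ε, so the union's new accept is reached too: C = 1 + 1 + 5 + 1 = 8

8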